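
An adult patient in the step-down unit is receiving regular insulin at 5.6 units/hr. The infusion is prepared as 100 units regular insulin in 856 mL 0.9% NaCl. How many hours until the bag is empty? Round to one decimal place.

17.9 hours

Concentration = 100 units ÷ 856 mL = 0.1168224 units/mL
Rate = 5.6 units/hr ÷ 0.1168224 units/mL = 47.936 mL/hr
Duration = 856 mL ÷ 47.936 mL/hr = 17.85714 hr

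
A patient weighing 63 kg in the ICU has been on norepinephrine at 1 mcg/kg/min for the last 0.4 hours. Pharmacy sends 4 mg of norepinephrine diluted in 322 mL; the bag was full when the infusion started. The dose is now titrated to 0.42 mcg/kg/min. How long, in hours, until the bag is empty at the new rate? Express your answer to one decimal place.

1.6 hours

Initial rate:
Dose = 1 mcg/kg/min × 63 kg = 63 mcg/min
63 mcg/min × 60 min/hr = 3780 mcg/hr
Concentration = 4 mg ÷ 322 mL = 0.01242236 mg/mL = 12.42236 mcg/mL
Rate = 3780 mcg/hr ÷ 12.42236 mcg/mL = 304.29 mL/hr
Volume infused so far = 304.29 mL/hr × 0.4 hr = 121.716 mL
Volume remaining = 322 − 121.716 = 200.284 mL
New rate:
Dose = 0.42 mcg/kg/min × 63 kg = 26.46 mcg/min
26.46 mcg/min × 60 min/hr = 1587.6 mcg/hr
Rate = 1587.6 mcg/hr ÷ 12.42236 mcg/mL = 127.8018 mL/hr
Time remaining = 200.284 mL ÷ 127.8018 mL/hr = 1.567145 hr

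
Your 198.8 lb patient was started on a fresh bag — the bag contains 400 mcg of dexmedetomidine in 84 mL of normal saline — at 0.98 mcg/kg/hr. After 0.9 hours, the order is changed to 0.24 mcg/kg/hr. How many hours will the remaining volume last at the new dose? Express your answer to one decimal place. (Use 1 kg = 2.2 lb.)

14.8 hours

Initial rate:
Weight = 198.8 lb ÷ 2.2 lb/kg = 90.36364 kg
Dose = 0.98 mcg/kg/hr × 90.36364 kg = 88.55636 mcg/hr
Concentration = 400 mcg ÷ 84 mL = 4.761905 mcg/mL
Rate = 88.55636 mcg/hr ÷ 4.761905 mcg/mL = 18.59684 mL/hr
Volume infused so far = 18.59684 mL/hr × 0.9 hr = 16.73715 mL
Volume remaining = 84 − 16.73715 = 67.26285 mL
New rate:
Dose = 0.24 mcg/kg/hr × 90.36364 kg = 21.68727 mcg/hr
Rate = 21.68727 mcg/hr ÷ 4.761905 mcg/mL = 4.554327 mL/hr
Time remaining = 67.26285 mL ÷ 4.554327 mL/hr = 14.769 hr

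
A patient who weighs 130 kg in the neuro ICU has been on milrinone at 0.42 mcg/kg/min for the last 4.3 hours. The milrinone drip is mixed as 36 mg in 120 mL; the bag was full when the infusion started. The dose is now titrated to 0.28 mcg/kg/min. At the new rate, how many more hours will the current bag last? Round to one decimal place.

Initial rate:
Dose = 0.42 mcg/kg/min × 130 kg = 54.6 mcg/min
54.6 mcg/min × 60 min/hr = 3276 mcg/hr
Concentration = 36 mg ÷ 120 mL = 0.3 mg/mL = 300 mcg/mL
Rate = 3276 mcg/hr ÷ 300 mcg/mL = 10.92 mL/hr
Volume infused so far = 10.92 mL/hr × 4.3 hr = 46.956 mL
Volume remaining = 120 − 46.956 = 73.044 mL
New rate:
Dose = 0.28 mcg/kg/min × 130 kg = 36.4 mcg/min
36.4 mcg/min × 60 min/hr = 2184 mcg/hr
Rate = 2184 mcg/hr ÷ 300 mcg/mL = 7.28 mL/hr
Time remaining = 73.044 mL ÷ 7.28 mL/hr = 10.03352 hr

10.0 hours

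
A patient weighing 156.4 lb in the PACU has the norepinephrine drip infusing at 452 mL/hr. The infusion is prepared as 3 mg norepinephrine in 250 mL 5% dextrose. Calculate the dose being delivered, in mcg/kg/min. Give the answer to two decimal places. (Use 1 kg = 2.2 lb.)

Weight = 156.4 lb ÷ 2.2 lb/kg = 71.09091 kg
Concentration = 3 mg ÷ 250 mL = 0.012 mg/mL = 12 mcg/mL
Drug rate = 452 mL/hr × 12 mcg/mL = 5424 mcg/hr
5424 mcg/hr ÷ 60 min/hr = 90.4 mcg/min
90.4 mcg/min ÷ 71.09091 kg = 1.271611 mcg/kg/min

1.27 mcg/kg/min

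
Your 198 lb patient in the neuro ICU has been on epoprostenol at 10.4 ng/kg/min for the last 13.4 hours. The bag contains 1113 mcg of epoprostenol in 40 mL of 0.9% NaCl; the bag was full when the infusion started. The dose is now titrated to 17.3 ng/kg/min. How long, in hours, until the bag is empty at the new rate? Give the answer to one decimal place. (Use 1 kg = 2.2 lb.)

Initial rate:
Weight = 198 lb ÷ 2.2 lb/kg = 90 kg
Dose = 10.4 ng/kg/min × 90 kg = 936 ng/min
936 ng/min × 60 min/hr = 56160 ng/hr
Concentration = 1113 mcg ÷ 40 mL = 27.825 mcg/mL = 27825 ng/mL
Rate = 56160 ng/hr ÷ 27825 ng/mL = 2.018329 mL/hr
Volume infused so far = 2.018329 mL/hr × 13.4 hr = 27.04561 mL
Volume remaining = 40 − 27.04561 = 12.95439 mL
New rate:
Dose = 17.3 ng/kg/min × 90 kg = 1557 ng/min
1557 ng/min × 60 min/hr = 93420 ng/hr
Rate = 93420 ng/hr ÷ 27825 ng/mL = 3.357412 mL/hr
Time remaining = 12.95439 mL ÷ 3.357412 mL/hr = 3.858446 hr

3.9 hours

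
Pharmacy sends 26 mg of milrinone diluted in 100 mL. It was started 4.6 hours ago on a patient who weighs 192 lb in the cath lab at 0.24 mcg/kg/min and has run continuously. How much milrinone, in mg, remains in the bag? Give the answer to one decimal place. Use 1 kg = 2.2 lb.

Weight = 192 lb ÷ 2.2 lb/kg = 87.27273 kg
Dose = 0.24 mcg/kg/min × 87.27273 kg = 20.94545 mcg/min
20.94545 mcg/min × 60 min/hr = 1256.727 mcg/hr
Concentration = 26 mg ÷ 100 mL = 0.26 mg/mL = 260 mcg/mL
Rate = 1256.727 mcg/hr ÷ 260 mcg/mL = 4.833566 mL/hr
Volume infused = 4.833566 mL/hr × 4.6 hr = 22.23441 mL
Volume remaining = 100 − 22.23441 = 77.76559 mL
Drug remaining = 77.76559 mL × 260 mcg/mL = 20219.05 mcg = 20.21905 mg

20.2 mg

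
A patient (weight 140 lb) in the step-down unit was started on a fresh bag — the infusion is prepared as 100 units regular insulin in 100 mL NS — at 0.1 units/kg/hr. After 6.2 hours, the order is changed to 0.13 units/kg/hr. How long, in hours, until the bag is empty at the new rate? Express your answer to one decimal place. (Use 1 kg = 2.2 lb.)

Initial rate:
Weight = 140 lb ÷ 2.2 lb/kg = 63.63636 kg
Dose = 0.1 units/kg/hr × 63.63636 kg = 6.363636 units/hr
Concentration = 100 units ÷ 100 mL = 1 units/mL
Rate = 6.363636 units/hr ÷ 1 units/mL = 6.363636 mL/hr
Volume infused so far = 6.363636 mL/hr × 6.2 hr = 39.45455 mL
Volume remaining = 100 − 39.45455 = 60.54545 mL
New rate:
Dose = 0.13 units/kg/hr × 63.63636 kg = 8.272727 units/hr
Rate = 8.272727 units/hr ÷ 1 units/mL = 8.272727 mL/hr
Time remaining = 60.54545 mL ÷ 8.272727 mL/hr = 7.318681 hr

7.3 hours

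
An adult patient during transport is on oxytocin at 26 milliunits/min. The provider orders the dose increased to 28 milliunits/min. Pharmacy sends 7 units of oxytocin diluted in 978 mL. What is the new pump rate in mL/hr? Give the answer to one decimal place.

234.7 mL/hr

28 milliunits/min × 60 min/hr = 1680 milliunits/hr
Concentration = 7 units ÷ 978 mL = 0.007157464 units/mL = 7.157464 milliunits/mL
Rate = 1680 milliunits/hr ÷ 7.157464 milliunits/mL = 234.72 mL/hr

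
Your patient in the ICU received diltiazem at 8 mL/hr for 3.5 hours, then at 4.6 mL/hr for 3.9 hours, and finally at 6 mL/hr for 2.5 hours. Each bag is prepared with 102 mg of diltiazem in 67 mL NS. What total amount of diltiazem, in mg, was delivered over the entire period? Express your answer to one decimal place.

Concentration = 102 mg ÷ 67 mL = 1.522388 mg/mL
Stage 1: 8 mL/hr × 3.5 hr = 28 mL → 28 mL × 1.522388 mg/mL = 42.62687 mg
Stage 2: 4.6 mL/hr × 3.9 hr = 17.94 mL → 17.94 mL × 1.522388 mg/mL = 27.31164 mg
Stage 3: 6 mL/hr × 2.5 hr = 15 mL → 15 mL × 1.522388 mg/mL = 22.83582 mg
Total = 42.62687 + 27.31164 + 22.83582 = 92.77433 mg

92.8 mg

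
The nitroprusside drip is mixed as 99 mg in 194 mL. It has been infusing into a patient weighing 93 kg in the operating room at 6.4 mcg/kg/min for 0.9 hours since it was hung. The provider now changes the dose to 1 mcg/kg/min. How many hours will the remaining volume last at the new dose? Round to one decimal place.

12.0 hours

Initial rate:
Dose = 6.4 mcg/kg/min × 93 kg = 595.2 mcg/min
595.2 mcg/min × 60 min/hr = 35712 mcg/hr
Concentration = 99 mg ÷ 194 mL = 0.5103093 mg/mL = 510.3093 mcg/mL
Rate = 35712 mcg/hr ÷ 510.3093 mcg/mL = 69.98109 mL/hr
Volume infused so far = 69.98109 mL/hr × 0.9 hr = 62.98298 mL
Volume remaining = 194 − 62.98298 = 131.017 mL
New rate:
Dose = 1 mcg/kg/min × 93 kg = 93 mcg/min
93 mcg/min × 60 min/hr = 5580 mcg/hr
Rate = 5580 mcg/hr ÷ 510.3093 mcg/mL = 10.93455 mL/hr
Time remaining = 131.017 mL ÷ 10.93455 mL/hr = 11.98194 hr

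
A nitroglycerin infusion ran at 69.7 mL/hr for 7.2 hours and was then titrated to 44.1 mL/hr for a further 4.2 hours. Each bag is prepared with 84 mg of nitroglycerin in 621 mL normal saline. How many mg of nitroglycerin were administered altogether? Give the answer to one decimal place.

92.9 mg

Concentration = 84 mg ÷ 621 mL = 0.1352657 mg/mL
Stage 1: 69.7 mL/hr × 7.2 hr = 501.84 mL → 501.84 mL × 0.1352657 mg/mL = 67.88174 mg
Stage 2: 44.1 mL/hr × 4.2 hr = 185.22 mL → 185.22 mL × 0.1352657 mg/mL = 25.05391 mg
Total = 67.88174 + 25.05391 = 92.93565 mg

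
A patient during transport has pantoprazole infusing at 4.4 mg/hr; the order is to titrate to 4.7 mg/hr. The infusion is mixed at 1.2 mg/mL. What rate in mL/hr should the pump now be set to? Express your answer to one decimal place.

3.9 mL/hr

Rate = 4.7 mg/hr ÷ 1.2 mg/mL = 3.916667 mL/hr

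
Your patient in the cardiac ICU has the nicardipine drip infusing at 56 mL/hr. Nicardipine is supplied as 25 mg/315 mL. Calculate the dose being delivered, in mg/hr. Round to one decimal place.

Concentration = 25 mg ÷ 315 mL = 0.07936508 mg/mL
Drug rate = 56 mL/hr × 0.07936508 mg/mL = 4.444444 mg/hr

4.4 mg/hr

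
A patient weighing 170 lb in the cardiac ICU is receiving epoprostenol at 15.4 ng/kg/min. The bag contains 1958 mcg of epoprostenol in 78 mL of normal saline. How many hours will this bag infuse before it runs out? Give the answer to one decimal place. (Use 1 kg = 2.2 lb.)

Weight = 170 lb ÷ 2.2 lb/kg = 77.27273 kg
Dose = 15.4 ng/kg/min × 77.27273 kg = 1190 ng/min
1190 ng/min × 60 min/hr = 71400 ng/hr
Concentration = 1958 mcg ÷ 78 mL = 25.10256 mcg/mL = 25102.56 ng/mL
Rate = 71400 ng/hr ÷ 25102.56 ng/mL = 2.844331 mL/hr
Duration = 78 mL ÷ 2.844331 mL/hr = 27.42297 hr

27.4 hours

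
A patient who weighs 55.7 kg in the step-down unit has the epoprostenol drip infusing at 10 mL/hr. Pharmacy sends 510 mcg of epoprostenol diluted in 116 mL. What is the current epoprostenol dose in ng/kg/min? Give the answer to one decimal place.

Concentration = 510 mcg ÷ 116 mL = 4.396552 mcg/mL = 4396.552 ng/mL
Drug rate = 10 mL/hr × 4396.552 ng/mL = 43965.52 ng/hr
43965.52 ng/hr ÷ 60 min/hr = 732.7586 ng/min
732.7586 ng/min ÷ 55.7 kg = 13.15545 ng/kg/min

13.2 ng/kg/min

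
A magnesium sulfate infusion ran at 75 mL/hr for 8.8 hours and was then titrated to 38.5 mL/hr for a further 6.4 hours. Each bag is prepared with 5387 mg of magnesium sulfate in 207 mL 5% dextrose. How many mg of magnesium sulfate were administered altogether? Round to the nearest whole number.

Concentration = 5387 mg ÷ 207 mL = 26.02415 mg/mL
Stage 1: 75 mL/hr × 8.8 hr = 660 mL → 660 mL × 26.02415 mg/mL = 17175.94 mg
Stage 2: 38.5 mL/hr × 6.4 hr = 246.4 mL → 246.4 mL × 26.02415 mg/mL = 6412.352 mg
Total = 17175.94 + 6412.352 = 23588.29 mg

23588 mg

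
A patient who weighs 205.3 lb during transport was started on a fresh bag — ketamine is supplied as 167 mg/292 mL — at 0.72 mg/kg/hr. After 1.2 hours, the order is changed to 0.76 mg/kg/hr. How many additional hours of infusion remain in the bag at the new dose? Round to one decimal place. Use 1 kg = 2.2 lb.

Initial rate:
Weight = 205.3 lb ÷ 2.2 lb/kg = 93.31818 kg
Dose = 0.72 mg/kg/hr × 93.31818 kg = 67.18909 mg/hr
Concentration = 167 mg ÷ 292 mL = 0.5719178 mg/mL
Rate = 67.18909 mg/hr ÷ 0.5719178 mg/mL = 117.4803 mL/hr
Volume infused so far = 117.4803 mL/hr × 1.2 hr = 140.9764 mL
Volume remaining = 292 − 140.9764 = 151.0236 mL
New rate:
Dose = 0.76 mg/kg/hr × 93.31818 kg = 70.92182 mg/hr
Rate = 70.92182 mg/hr ÷ 0.5719178 mg/mL = 124.007 mL/hr
Time remaining = 151.0236 mL ÷ 124.007 mL/hr = 1.217863 hr

1.2 hours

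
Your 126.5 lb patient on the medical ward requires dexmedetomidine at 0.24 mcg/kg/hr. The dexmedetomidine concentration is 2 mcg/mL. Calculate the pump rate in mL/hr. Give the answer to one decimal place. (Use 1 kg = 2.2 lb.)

Weight = 126.5 lb ÷ 2.2 lb/kg = 57.5 kg
Dose = 0.24 mcg/kg/hr × 57.5 kg = 13.8 mcg/hr
Rate = 13.8 mcg/hr ÷ 2 mcg/mL = 6.9 mL/hr

6.9 mL/hr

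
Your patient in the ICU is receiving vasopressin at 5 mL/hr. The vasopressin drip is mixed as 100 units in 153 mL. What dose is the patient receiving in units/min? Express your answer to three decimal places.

0.054 units/min

Concentration = 100 units ÷ 153 mL = 0.6535948 units/mL
Drug rate = 5 mL/hr × 0.6535948 units/mL = 3.267974 units/hr
3.267974 units/hr ÷ 60 min/hr = 0.05446623 units/min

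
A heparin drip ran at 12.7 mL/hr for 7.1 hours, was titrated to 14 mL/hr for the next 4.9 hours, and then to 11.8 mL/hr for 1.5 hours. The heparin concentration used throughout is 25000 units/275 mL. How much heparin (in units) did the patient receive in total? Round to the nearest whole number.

16043 units

Concentration = 25000 units ÷ 275 mL = 90.90909 units/mL
Stage 1: 12.7 mL/hr × 7.1 hr = 90.17 mL → 90.17 mL × 90.90909 units/mL = 8197.273 units
Stage 2: 14 mL/hr × 4.9 hr = 68.6 mL → 68.6 mL × 90.90909 units/mL = 6236.364 units
Stage 3: 11.8 mL/hr × 1.5 hr = 17.7 mL → 17.7 mL × 90.90909 units/mL = 1609.091 units
Total = 8197.273 + 6236.364 + 1609.091 = 16042.73 units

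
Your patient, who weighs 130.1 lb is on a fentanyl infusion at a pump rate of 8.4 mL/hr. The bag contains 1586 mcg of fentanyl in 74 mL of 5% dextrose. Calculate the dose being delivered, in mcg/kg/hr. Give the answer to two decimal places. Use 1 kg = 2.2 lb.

3.04 mcg/kg/hr

Weight = 130.1 lb ÷ 2.2 lb/kg = 59.13636 kg
Concentration = 1586 mcg ÷ 74 mL = 21.43243 mcg/mL
Drug rate = 8.4 mL/hr × 21.43243 mcg/mL = 180.0324 mcg/hr
180.0324 mcg/hr ÷ 59.13636 kg = 3.044361 mcg/kg/hr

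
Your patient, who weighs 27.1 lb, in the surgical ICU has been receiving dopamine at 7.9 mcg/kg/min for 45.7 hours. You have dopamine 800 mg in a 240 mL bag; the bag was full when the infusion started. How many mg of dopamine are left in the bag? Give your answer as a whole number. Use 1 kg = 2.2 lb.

533 mg

Weight = 27.1 lb ÷ 2.2 lb/kg = 12.31818 kg
Dose = 7.9 mcg/kg/min × 12.31818 kg = 97.31364 mcg/min
97.31364 mcg/min × 60 min/hr = 5838.818 mcg/hr
Concentration = 800 mg ÷ 240 mL = 3.333333 mg/mL = 3333.333 mcg/mL
Rate = 5838.818 mcg/hr ÷ 3333.333 mcg/mL = 1.751645 mL/hr
Volume infused = 1.751645 mL/hr × 45.7 hr = 80.0502 mL
Volume remaining = 240 − 80.0502 = 159.9498 mL
Drug remaining = 159.9498 mL × 3333.333 mcg/mL = 533166 mcg = 533.166 mg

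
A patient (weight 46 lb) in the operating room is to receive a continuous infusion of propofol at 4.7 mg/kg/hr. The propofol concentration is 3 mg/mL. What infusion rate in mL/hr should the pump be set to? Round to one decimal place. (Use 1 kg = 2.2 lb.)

32.8 mL/hr

Weight = 46 lb ÷ 2.2 lb/kg = 20.90909 kg
Dose = 4.7 mg/kg/hr × 20.90909 kg = 98.27273 mg/hr
Rate = 98.27273 mg/hr ÷ 3 mg/mL = 32.75758 mL/hr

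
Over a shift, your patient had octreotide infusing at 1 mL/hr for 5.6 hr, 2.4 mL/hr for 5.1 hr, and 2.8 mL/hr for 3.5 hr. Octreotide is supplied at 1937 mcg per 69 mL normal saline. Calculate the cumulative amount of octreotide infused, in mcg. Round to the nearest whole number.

776 mcg

Concentration = 1937 mcg ÷ 69 mL = 28.07246 mcg/mL
Stage 1: 1 mL/hr × 5.6 hr = 5.6 mL → 5.6 mL × 28.07246 mcg/mL = 157.2058 mcg
Stage 2: 2.4 mL/hr × 5.1 hr = 12.24 mL → 12.24 mL × 28.07246 mcg/mL = 343.607 mcg
Stage 3: 2.8 mL/hr × 3.5 hr = 9.8 mL → 9.8 mL × 28.07246 mcg/mL = 275.1101 mcg
Total = 157.2058 + 343.607 + 275.1101 = 775.9229 mcg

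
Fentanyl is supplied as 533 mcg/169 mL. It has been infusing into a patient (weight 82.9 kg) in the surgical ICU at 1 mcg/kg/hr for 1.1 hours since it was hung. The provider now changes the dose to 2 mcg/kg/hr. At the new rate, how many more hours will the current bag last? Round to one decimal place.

2.7 hours

Initial rate:
Dose = 1 mcg/kg/hr × 82.9 kg = 82.9 mcg/hr
Concentration = 533 mcg ÷ 169 mL = 3.153846 mcg/mL
Rate = 82.9 mcg/hr ÷ 3.153846 mcg/mL = 26.28537 mL/hr
Volume infused so far = 26.28537 mL/hr × 1.1 hr = 28.9139 mL
Volume remaining = 169 − 28.9139 = 140.0861 mL
New rate:
Dose = 2 mcg/kg/hr × 82.9 kg = 165.8 mcg/hr
Rate = 165.8 mcg/hr ÷ 3.153846 mcg/mL = 52.57073 mL/hr
Time remaining = 140.0861 mL ÷ 52.57073 mL/hr = 2.664717 hr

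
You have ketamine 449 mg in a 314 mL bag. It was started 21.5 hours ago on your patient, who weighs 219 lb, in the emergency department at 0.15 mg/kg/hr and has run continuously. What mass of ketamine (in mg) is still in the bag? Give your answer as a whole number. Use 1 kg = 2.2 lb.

Weight = 219 lb ÷ 2.2 lb/kg = 99.54545 kg
Dose = 0.15 mg/kg/hr × 99.54545 kg = 14.93182 mg/hr
Concentration = 449 mg ÷ 314 mL = 1.429936 mg/mL
Rate = 14.93182 mg/hr ÷ 1.429936 mg/mL = 10.4423 mL/hr
Volume infused = 10.4423 mL/hr × 21.5 hr = 224.5094 mL
Volume remaining = 314 − 224.5094 = 89.49064 mL
Drug remaining = 89.49064 mL × 1.429936 mg/mL = 127.9659 mg

128 mg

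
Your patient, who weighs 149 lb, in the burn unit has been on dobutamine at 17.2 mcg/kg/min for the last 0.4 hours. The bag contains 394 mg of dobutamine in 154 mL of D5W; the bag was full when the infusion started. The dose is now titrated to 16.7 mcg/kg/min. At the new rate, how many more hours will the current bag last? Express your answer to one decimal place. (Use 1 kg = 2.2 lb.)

Initial rate:
Weight = 149 lb ÷ 2.2 lb/kg = 67.72727 kg
Dose = 17.2 mcg/kg/min × 67.72727 kg = 1164.909 mcg/min
1164.909 mcg/min × 60 min/hr = 69894.55 mcg/hr
Concentration = 394 mg ÷ 154 mL = 2.558442 mg/mL = 2558.442 mcg/mL
Rate = 69894.55 mcg/hr ÷ 2558.442 mcg/mL = 27.31919 mL/hr
Volume infused so far = 27.31919 mL/hr × 0.4 hr = 10.92768 mL
Volume remaining = 154 − 10.92768 = 143.0723 mL
New rate:
Dose = 16.7 mcg/kg/min × 67.72727 kg = 1131.045 mcg/min
1131.045 mcg/min × 60 min/hr = 67862.73 mcg/hr
Rate = 67862.73 mcg/hr ÷ 2558.442 mcg/mL = 26.52503 mL/hr
Time remaining = 143.0723 mL ÷ 26.52503 mL/hr = 5.393862 hr

5.4 hours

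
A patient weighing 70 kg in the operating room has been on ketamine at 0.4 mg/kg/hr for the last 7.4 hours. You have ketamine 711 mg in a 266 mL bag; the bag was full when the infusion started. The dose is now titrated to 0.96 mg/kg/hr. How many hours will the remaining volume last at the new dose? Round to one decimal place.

7.5 hours

Initial rate:
Dose = 0.4 mg/kg/hr × 70 kg = 28 mg/hr
Concentration = 711 mg ÷ 266 mL = 2.672932 mg/mL
Rate = 28 mg/hr ÷ 2.672932 mg/mL = 10.47539 mL/hr
Volume infused so far = 10.47539 mL/hr × 7.4 hr = 77.51786 mL
Volume remaining = 266 − 77.51786 = 188.4821 mL
New rate:
Dose = 0.96 mg/kg/hr × 70 kg = 67.2 mg/hr
Rate = 67.2 mg/hr ÷ 2.672932 mg/mL = 25.14093 mL/hr
Time remaining = 188.4821 mL ÷ 25.14093 mL/hr = 7.497024 hr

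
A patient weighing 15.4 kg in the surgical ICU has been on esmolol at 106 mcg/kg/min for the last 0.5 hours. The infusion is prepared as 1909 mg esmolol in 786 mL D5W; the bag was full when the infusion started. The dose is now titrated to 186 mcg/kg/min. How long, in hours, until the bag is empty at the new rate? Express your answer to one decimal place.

10.8 hours

Initial rate:
Dose = 106 mcg/kg/min × 15.4 kg = 1632.4 mcg/min
1632.4 mcg/min × 60 min/hr = 97944 mcg/hr
Concentration = 1909 mg ÷ 786 mL = 2.428753 mg/mL = 2428.753 mcg/mL
Rate = 97944 mcg/hr ÷ 2428.753 mcg/mL = 40.32686 mL/hr
Volume infused so far = 40.32686 mL/hr × 0.5 hr = 20.16343 mL
Volume remaining = 786 − 20.16343 = 765.8366 mL
New rate:
Dose = 186 mcg/kg/min × 15.4 kg = 2864.4 mcg/min
2864.4 mcg/min × 60 min/hr = 171864 mcg/hr
Rate = 171864 mcg/hr ÷ 2428.753 mcg/mL = 70.76223 mL/hr
Time remaining = 765.8366 mL ÷ 70.76223 mL/hr = 10.82267 hr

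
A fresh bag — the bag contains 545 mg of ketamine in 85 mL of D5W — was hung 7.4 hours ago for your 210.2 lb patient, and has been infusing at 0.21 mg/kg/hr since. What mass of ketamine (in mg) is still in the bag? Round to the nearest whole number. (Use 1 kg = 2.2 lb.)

Weight = 210.2 lb ÷ 2.2 lb/kg = 95.54545 kg
Dose = 0.21 mg/kg/hr × 95.54545 kg = 20.06455 mg/hr
Concentration = 545 mg ÷ 85 mL = 6.411765 mg/mL
Rate = 20.06455 mg/hr ÷ 6.411765 mg/mL = 3.129333 mL/hr
Volume infused = 3.129333 mL/hr × 7.4 hr = 23.15706 mL
Volume remaining = 85 − 23.15706 = 61.84294 mL
Drug remaining = 61.84294 mL × 6.411765 mg/mL = 396.5224 mg

397 mg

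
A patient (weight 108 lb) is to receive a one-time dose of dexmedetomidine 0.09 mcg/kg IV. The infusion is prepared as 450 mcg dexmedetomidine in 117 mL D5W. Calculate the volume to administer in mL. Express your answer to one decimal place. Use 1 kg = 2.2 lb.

Weight = 108 lb ÷ 2.2 lb/kg = 49.09091 kg
Dose = 0.09 mcg/kg × 49.09091 kg = 4.418182 mcg
Concentration = 450 mcg ÷ 117 mL = 3.846154 mcg/mL
Volume = 4.418182 mcg ÷ 3.846154 mcg/mL = 1.148727 mL

1.1 mL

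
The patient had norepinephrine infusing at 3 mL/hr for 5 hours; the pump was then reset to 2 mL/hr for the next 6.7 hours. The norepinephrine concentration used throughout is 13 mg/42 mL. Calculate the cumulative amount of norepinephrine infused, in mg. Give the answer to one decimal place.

8.8 mg

Concentration = 13 mg ÷ 42 mL = 0.3095238 mg/mL
Stage 1: 3 mL/hr × 5 hr = 15 mL → 15 mL × 0.3095238 mg/mL = 4.642857 mg
Stage 2: 2 mL/hr × 6.7 hr = 13.4 mL → 13.4 mL × 0.3095238 mg/mL = 4.147619 mg
Total = 4.642857 + 4.147619 = 8.790476 mg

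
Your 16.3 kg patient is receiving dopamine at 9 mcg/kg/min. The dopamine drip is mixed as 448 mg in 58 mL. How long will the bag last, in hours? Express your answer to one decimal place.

Dose = 9 mcg/kg/min × 16.3 kg = 146.7 mcg/min
146.7 mcg/min × 60 min/hr = 8802 mcg/hr
Concentration = 448 mg ÷ 58 mL = 7.724138 mg/mL = 7724.138 mcg/mL
Rate = 8802 mcg/hr ÷ 7724.138 mcg/mL = 1.139545 mL/hr
Duration = 58 mL ÷ 1.139545 mL/hr = 50.89752 hr

50.9 hours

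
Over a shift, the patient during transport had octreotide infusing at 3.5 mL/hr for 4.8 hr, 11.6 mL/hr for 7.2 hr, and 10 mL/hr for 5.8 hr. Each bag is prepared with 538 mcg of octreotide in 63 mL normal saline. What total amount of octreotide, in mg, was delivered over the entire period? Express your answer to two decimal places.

Concentration = 538 mcg ÷ 63 mL = 8.539683 mcg/mL
Stage 1: 3.5 mL/hr × 4.8 hr = 16.8 mL → 16.8 mL × 8.539683 mcg/mL = 143.4667 mcg
Stage 2: 11.6 mL/hr × 7.2 hr = 83.52 mL → 83.52 mL × 8.539683 mcg/mL = 713.2343 mcg
Stage 3: 10 mL/hr × 5.8 hr = 58 mL → 58 mL × 8.539683 mcg/mL = 495.3016 mcg
Total = 143.4667 + 713.2343 + 495.3016 = 1352.003 mcg = 1.352003 mg

1.35 mg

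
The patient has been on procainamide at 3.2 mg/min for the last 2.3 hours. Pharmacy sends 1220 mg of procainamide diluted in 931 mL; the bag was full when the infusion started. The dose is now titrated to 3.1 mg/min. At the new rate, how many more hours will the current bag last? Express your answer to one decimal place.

Initial rate:
3.2 mg/min × 60 min/hr = 192 mg/hr
Concentration = 1220 mg ÷ 931 mL = 1.310419 mg/mL
Rate = 192 mg/hr ÷ 1.310419 mg/mL = 146.518 mL/hr
Volume infused so far = 146.518 mL/hr × 2.3 hr = 336.9915 mL
Volume remaining = 931 − 336.9915 = 594.0085 mL
New rate:
3.1 mg/min × 60 min/hr = 186 mg/hr
Rate = 186 mg/hr ÷ 1.310419 mg/mL = 141.9393 mL/hr
Time remaining = 594.0085 mL ÷ 141.9393 mL/hr = 4.184946 hr

4.2 hours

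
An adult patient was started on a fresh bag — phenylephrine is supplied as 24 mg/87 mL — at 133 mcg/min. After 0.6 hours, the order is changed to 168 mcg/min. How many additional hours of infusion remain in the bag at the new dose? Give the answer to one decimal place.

1.9 hours

Initial rate:
133 mcg/min × 60 min/hr = 7980 mcg/hr
Concentration = 24 mg ÷ 87 mL = 0.2758621 mg/mL = 275.8621 mcg/mL
Rate = 7980 mcg/hr ÷ 275.8621 mcg/mL = 28.9275 mL/hr
Volume infused so far = 28.9275 mL/hr × 0.6 hr = 17.3565 mL
Volume remaining = 87 − 17.3565 = 69.6435 mL
New rate:
168 mcg/min × 60 min/hr = 10080 mcg/hr
Rate = 10080 mcg/hr ÷ 275.8621 mcg/mL = 36.54 mL/hr
Time remaining = 69.6435 mL ÷ 36.54 mL/hr = 1.905952 hr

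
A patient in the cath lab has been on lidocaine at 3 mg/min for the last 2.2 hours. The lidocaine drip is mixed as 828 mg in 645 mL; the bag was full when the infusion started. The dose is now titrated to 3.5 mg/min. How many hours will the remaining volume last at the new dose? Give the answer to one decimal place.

2.1 hours

Initial rate:
3 mg/min × 60 min/hr = 180 mg/hr
Concentration = 828 mg ÷ 645 mL = 1.283721 mg/mL
Rate = 180 mg/hr ÷ 1.283721 mg/mL = 140.2174 mL/hr
Volume infused so far = 140.2174 mL/hr × 2.2 hr = 308.4783 mL
Volume remaining = 645 − 308.4783 = 336.5217 mL
New rate:
3.5 mg/min × 60 min/hr = 210 mg/hr
Rate = 210 mg/hr ÷ 1.283721 mg/mL = 163.587 mL/hr
Time remaining = 336.5217 mL ÷ 163.587 mL/hr = 2.057143 hr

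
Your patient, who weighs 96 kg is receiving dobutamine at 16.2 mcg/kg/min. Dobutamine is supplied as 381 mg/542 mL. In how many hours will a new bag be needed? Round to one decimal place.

Dose = 16.2 mcg/kg/min × 96 kg = 1555.2 mcg/min
1555.2 mcg/min × 60 min/hr = 93312 mcg/hr
Concentration = 381 mg ÷ 542 mL = 0.702952 mg/mL = 702.952 mcg/mL
Rate = 93312 mcg/hr ÷ 702.952 mcg/mL = 132.7431 mL/hr
Duration = 542 mL ÷ 132.7431 mL/hr = 4.083076 hr

4.1 hours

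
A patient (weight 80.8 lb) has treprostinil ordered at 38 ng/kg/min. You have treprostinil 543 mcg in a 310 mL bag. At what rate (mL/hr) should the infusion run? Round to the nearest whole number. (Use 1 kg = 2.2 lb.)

Weight = 80.8 lb ÷ 2.2 lb/kg = 36.72727 kg
Dose = 38 ng/kg/min × 36.72727 kg = 1395.636 ng/min
1395.636 ng/min × 60 min/hr = 83738.18 ng/hr
Concentration = 543 mcg ÷ 310 mL = 1.751613 mcg/mL = 1751.613 ng/mL
Rate = 83738.18 ng/hr ÷ 1751.613 ng/mL = 47.80633 mL/hr

48 mL/hr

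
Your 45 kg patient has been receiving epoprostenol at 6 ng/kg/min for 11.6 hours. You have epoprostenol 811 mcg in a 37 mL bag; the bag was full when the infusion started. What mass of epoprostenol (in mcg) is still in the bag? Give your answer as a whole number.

623 mcg

Dose = 6 ng/kg/min × 45 kg = 270 ng/min
270 ng/min × 60 min/hr = 16200 ng/hr
Concentration = 811 mcg ÷ 37 mL = 21.91892 mcg/mL = 21918.92 ng/mL
Rate = 16200 ng/hr ÷ 21918.92 ng/mL = 0.7390875 mL/hr
Volume infused = 0.7390875 mL/hr × 11.6 hr = 8.573416 mL
Volume remaining = 37 − 8.573416 = 28.42658 mL
Drug remaining = 28.42658 mL × 21918.92 ng/mL = 623080 ng = 623.08 mcg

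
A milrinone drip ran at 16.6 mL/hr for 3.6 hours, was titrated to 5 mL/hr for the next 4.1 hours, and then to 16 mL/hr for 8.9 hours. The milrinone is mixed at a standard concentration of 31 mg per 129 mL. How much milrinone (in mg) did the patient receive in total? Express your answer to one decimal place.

Concentration = 31 mg ÷ 129 mL = 0.2403101 mg/mL
Stage 1: 16.6 mL/hr × 3.6 hr = 59.76 mL → 59.76 mL × 0.2403101 mg/mL = 14.36093 mg
Stage 2: 5 mL/hr × 4.1 hr = 20.5 mL → 20.5 mL × 0.2403101 mg/mL = 4.926357 mg
Stage 3: 16 mL/hr × 8.9 hr = 142.4 mL → 142.4 mL × 0.2403101 mg/mL = 34.22016 mg
Total = 14.36093 + 4.926357 + 34.22016 = 53.50744 mg

53.5 mg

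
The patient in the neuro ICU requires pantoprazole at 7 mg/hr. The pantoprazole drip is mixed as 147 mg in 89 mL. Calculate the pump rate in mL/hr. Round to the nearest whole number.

Concentration = 147 mg ÷ 89 mL = 1.651685 mg/mL
Rate = 7 mg/hr ÷ 1.651685 mg/mL = 4.238095 mL/hr

4 mL/hr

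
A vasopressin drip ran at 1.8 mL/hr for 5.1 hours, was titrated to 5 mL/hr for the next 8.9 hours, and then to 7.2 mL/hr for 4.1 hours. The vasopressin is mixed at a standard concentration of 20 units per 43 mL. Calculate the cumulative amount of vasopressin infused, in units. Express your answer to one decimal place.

Concentration = 20 units ÷ 43 mL = 0.4651163 units/mL
Stage 1: 1.8 mL/hr × 5.1 hr = 9.18 mL → 9.18 mL × 0.4651163 units/mL = 4.269767 units
Stage 2: 5 mL/hr × 8.9 hr = 44.5 mL → 44.5 mL × 0.4651163 units/mL = 20.69767 units
Stage 3: 7.2 mL/hr × 4.1 hr = 29.52 mL → 29.52 mL × 0.4651163 units/mL = 13.73023 units
Total = 4.269767 + 20.69767 + 13.73023 = 38.69767 units

38.7 units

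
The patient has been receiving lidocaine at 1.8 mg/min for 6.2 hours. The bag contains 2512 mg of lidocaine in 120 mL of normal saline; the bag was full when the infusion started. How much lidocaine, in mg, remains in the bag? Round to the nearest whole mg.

1.8 mg/min × 60 min/hr = 108 mg/hr
Concentration = 2512 mg ÷ 120 mL = 20.93333 mg/mL
Rate = 108 mg/hr ÷ 20.93333 mg/mL = 5.159236 mL/hr
Volume infused = 5.159236 mL/hr × 6.2 hr = 31.98726 mL
Volume remaining = 120 − 31.98726 = 88.01274 mL
Drug remaining = 88.01274 mL × 20.93333 mg/mL = 1842.4 mg

1842 mg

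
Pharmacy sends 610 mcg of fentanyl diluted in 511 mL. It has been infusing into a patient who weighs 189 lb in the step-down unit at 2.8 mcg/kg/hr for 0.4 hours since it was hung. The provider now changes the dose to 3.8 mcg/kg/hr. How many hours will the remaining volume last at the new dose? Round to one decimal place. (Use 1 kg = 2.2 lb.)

Initial rate:
Weight = 189 lb ÷ 2.2 lb/kg = 85.90909 kg
Dose = 2.8 mcg/kg/hr × 85.90909 kg = 240.5455 mcg/hr
Concentration = 610 mcg ÷ 511 mL = 1.193738 mcg/mL
Rate = 240.5455 mcg/hr ÷ 1.193738 mcg/mL = 201.5061 mL/hr
Volume infused so far = 201.5061 mL/hr × 0.4 hr = 80.60244 mL
Volume remaining = 511 − 80.60244 = 430.3976 mL
New rate:
Dose = 3.8 mcg/kg/hr × 85.90909 kg = 326.4545 mcg/hr
Rate = 326.4545 mcg/hr ÷ 1.193738 mcg/mL = 273.4726 mL/hr
Time remaining = 430.3976 mL ÷ 273.4726 mL/hr = 1.573823 hr

1.6 hours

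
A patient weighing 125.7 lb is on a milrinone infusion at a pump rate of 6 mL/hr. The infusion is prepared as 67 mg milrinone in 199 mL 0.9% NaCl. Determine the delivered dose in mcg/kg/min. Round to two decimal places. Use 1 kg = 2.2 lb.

0.59 mcg/kg/min

Weight = 125.7 lb ÷ 2.2 lb/kg = 57.13636 kg
Concentration = 67 mg ÷ 199 mL = 0.3366834 mg/mL = 336.6834 mcg/mL
Drug rate = 6 mL/hr × 336.6834 mcg/mL = 2020.101 mcg/hr
2020.101 mcg/hr ÷ 60 min/hr = 33.66834 mcg/min
33.66834 mcg/min ÷ 57.13636 kg = 0.5892629 mcg/kg/min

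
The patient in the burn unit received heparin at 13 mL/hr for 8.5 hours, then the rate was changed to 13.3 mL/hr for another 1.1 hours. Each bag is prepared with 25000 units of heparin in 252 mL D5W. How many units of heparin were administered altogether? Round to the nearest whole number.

12414 units

Concentration = 25000 units ÷ 252 mL = 99.20635 units/mL
Stage 1: 13 mL/hr × 8.5 hr = 110.5 mL → 110.5 mL × 99.20635 units/mL = 10962.3 units
Stage 2: 13.3 mL/hr × 1.1 hr = 14.63 mL → 14.63 mL × 99.20635 units/mL = 1451.389 units
Total = 10962.3 + 1451.389 = 12413.69 units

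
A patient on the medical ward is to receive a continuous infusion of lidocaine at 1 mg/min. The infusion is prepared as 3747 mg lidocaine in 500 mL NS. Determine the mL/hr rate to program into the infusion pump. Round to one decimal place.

8.0 mL/hr

1 mg/min × 60 min/hr = 60 mg/hr
Concentration = 3747 mg ÷ 500 mL = 7.494 mg/mL
Rate = 60 mg/hr ÷ 7.494 mg/mL = 8.006405 mL/hr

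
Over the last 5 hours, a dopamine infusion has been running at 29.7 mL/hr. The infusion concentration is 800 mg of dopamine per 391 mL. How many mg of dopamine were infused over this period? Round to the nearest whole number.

304 mg

Concentration = 800 mg ÷ 391 mL = 2.046036 mg/mL = 2046.036 mcg/mL
Drug rate = 29.7 mL/hr × 2046.036 mcg/mL = 60767.26 mcg/hr
Total = 60767.26 mcg/hr × 5 hr = 303836.3 mcg = 303.8363 mg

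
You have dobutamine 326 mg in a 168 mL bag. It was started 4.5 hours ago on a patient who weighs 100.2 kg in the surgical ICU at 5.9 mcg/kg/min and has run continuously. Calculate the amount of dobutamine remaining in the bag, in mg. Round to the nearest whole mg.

166 mg

Dose = 5.9 mcg/kg/min × 100.2 kg = 591.18 mcg/min
591.18 mcg/min × 60 min/hr = 35470.8 mcg/hr
Concentration = 326 mg ÷ 168 mL = 1.940476 mg/mL = 1940.476 mcg/mL
Rate = 35470.8 mcg/hr ÷ 1940.476 mcg/mL = 18.27943 mL/hr
Volume infused = 18.27943 mL/hr × 4.5 hr = 82.25744 mL
Volume remaining = 168 − 82.25744 = 85.74256 mL
Drug remaining = 85.74256 mL × 1940.476 mcg/mL = 166381.4 mcg = 166.3814 mg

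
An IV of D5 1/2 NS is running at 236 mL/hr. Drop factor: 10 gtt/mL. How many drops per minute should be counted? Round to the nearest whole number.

39 gtt/min

236 mL/hr ÷ 60 min/hr = 3.933333 mL/min
3.933333 mL/min × 10 gtt/mL = 39.33333 gtt/min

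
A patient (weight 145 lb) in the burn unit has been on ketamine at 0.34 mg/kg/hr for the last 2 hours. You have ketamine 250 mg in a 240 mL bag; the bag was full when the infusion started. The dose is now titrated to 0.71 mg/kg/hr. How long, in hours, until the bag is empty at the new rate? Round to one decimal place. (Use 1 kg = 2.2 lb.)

Initial rate:
Weight = 145 lb ÷ 2.2 lb/kg = 65.90909 kg
Dose = 0.34 mg/kg/hr × 65.90909 kg = 22.40909 mg/hr
Concentration = 250 mg ÷ 240 mL = 1.041667 mg/mL
Rate = 22.40909 mg/hr ÷ 1.041667 mg/mL = 21.51273 mL/hr
Volume infused so far = 21.51273 mL/hr × 2 hr = 43.02545 mL
Volume remaining = 240 − 43.02545 = 196.9745 mL
New rate:
Dose = 0.71 mg/kg/hr × 65.90909 kg = 46.79545 mg/hr
Rate = 46.79545 mg/hr ÷ 1.041667 mg/mL = 44.92364 mL/hr
Time remaining = 196.9745 mL ÷ 44.92364 mL/hr = 4.384653 hr

4.4 hours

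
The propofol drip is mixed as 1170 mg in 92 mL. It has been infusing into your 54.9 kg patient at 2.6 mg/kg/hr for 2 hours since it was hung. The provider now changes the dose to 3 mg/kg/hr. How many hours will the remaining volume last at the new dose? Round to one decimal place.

5.4 hours

Initial rate:
Dose = 2.6 mg/kg/hr × 54.9 kg = 142.74 mg/hr
Concentration = 1170 mg ÷ 92 mL = 12.71739 mg/mL
Rate = 142.74 mg/hr ÷ 12.71739 mg/mL = 11.224 mL/hr
Volume infused so far = 11.224 mL/hr × 2 hr = 22.448 mL
Volume remaining = 92 − 22.448 = 69.552 mL
New rate:
Dose = 3 mg/kg/hr × 54.9 kg = 164.7 mg/hr
Rate = 164.7 mg/hr ÷ 12.71739 mg/mL = 12.95077 mL/hr
Time remaining = 69.552 mL ÷ 12.95077 mL/hr = 5.370492 hr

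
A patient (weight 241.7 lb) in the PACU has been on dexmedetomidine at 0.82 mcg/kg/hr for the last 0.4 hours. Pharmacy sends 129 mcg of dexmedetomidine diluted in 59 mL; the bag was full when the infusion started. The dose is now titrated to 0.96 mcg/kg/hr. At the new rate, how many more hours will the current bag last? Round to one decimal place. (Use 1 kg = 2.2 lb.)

0.9 hours

Initial rate:
Weight = 241.7 lb ÷ 2.2 lb/kg = 109.8636 kg
Dose = 0.82 mcg/kg/hr × 109.8636 kg = 90.08818 mcg/hr
Concentration = 129 mcg ÷ 59 mL = 2.186441 mcg/mL
Rate = 90.08818 mcg/hr ÷ 2.186441 mcg/mL = 41.20312 mL/hr
Volume infused so far = 41.20312 mL/hr × 0.4 hr = 16.48125 mL
Volume remaining = 59 − 16.48125 = 42.51875 mL
New rate:
Dose = 0.96 mcg/kg/hr × 109.8636 kg = 105.4691 mcg/hr
Rate = 105.4691 mcg/hr ÷ 2.186441 mcg/mL = 48.2378 mL/hr
Time remaining = 42.51875 mL ÷ 48.2378 mL/hr = 0.8814405 hr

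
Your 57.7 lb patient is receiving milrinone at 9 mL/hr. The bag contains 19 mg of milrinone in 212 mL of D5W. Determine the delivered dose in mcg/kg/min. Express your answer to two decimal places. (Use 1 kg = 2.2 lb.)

Weight = 57.7 lb ÷ 2.2 lb/kg = 26.22727 kg
Concentration = 19 mg ÷ 212 mL = 0.08962264 mg/mL = 89.62264 mcg/mL
Drug rate = 9 mL/hr × 89.62264 mcg/mL = 806.6038 mcg/hr
806.6038 mcg/hr ÷ 60 min/hr = 13.4434 mcg/min
13.4434 mcg/min ÷ 26.22727 kg = 0.5125732 mcg/kg/min

0.51 mcg/kg/min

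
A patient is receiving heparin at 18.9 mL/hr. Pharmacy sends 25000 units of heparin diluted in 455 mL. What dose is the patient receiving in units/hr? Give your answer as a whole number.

1038 units/hr

Concentration = 25000 units ÷ 455 mL = 54.94505 units/mL
Drug rate = 18.9 mL/hr × 54.94505 units/mL = 1038.462 units/hr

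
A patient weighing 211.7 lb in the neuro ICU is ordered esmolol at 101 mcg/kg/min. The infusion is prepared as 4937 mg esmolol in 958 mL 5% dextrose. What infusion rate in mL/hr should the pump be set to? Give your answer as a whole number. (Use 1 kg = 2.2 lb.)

113 mL/hr

Weight = 211.7 lb ÷ 2.2 lb/kg = 96.22727 kg
Dose = 101 mcg/kg/min × 96.22727 kg = 9718.955 mcg/min
9718.955 mcg/min × 60 min/hr = 583137.3 mcg/hr
Concentration = 4937 mg ÷ 958 mL = 5.153445 mg/mL = 5153.445 mcg/mL
Rate = 583137.3 mcg/hr ÷ 5153.445 mcg/mL = 113.1549 mL/hr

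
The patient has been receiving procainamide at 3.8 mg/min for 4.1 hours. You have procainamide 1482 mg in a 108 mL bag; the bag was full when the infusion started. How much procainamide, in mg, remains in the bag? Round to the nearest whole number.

3.8 mg/min × 60 min/hr = 228 mg/hr
Concentration = 1482 mg ÷ 108 mL = 13.72222 mg/mL
Rate = 228 mg/hr ÷ 13.72222 mg/mL = 16.61538 mL/hr
Volume infused = 16.61538 mL/hr × 4.1 hr = 68.12308 mL
Volume remaining = 108 − 68.12308 = 39.87692 mL
Drug remaining = 39.87692 mL × 13.72222 mg/mL = 547.2 mg

547 mg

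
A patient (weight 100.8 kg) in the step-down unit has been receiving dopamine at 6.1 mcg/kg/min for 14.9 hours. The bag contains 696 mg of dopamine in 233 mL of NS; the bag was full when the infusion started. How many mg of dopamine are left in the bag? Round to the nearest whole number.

Dose = 6.1 mcg/kg/min × 100.8 kg = 614.88 mcg/min
614.88 mcg/min × 60 min/hr = 36892.8 mcg/hr
Concentration = 696 mg ÷ 233 mL = 2.987124 mg/mL = 2987.124 mcg/mL
Rate = 36892.8 mcg/hr ÷ 2987.124 mcg/mL = 12.35061 mL/hr
Volume infused = 12.35061 mL/hr × 14.9 hr = 184.024 mL
Volume remaining = 233 − 184.024 = 48.97596 mL
Drug remaining = 48.97596 mL × 2987.124 mcg/mL = 146297.3 mcg = 146.2973 mg

146 mg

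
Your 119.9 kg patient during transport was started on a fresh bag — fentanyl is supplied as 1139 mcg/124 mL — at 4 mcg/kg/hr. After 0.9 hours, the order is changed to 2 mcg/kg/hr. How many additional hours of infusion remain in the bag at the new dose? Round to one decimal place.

Initial rate:
Dose = 4 mcg/kg/hr × 119.9 kg = 479.6 mcg/hr
Concentration = 1139 mcg ÷ 124 mL = 9.185484 mcg/mL
Rate = 479.6 mcg/hr ÷ 9.185484 mcg/mL = 52.21282 mL/hr
Volume infused so far = 52.21282 mL/hr × 0.9 hr = 46.99154 mL
Volume remaining = 124 − 46.99154 = 77.00846 mL
New rate:
Dose = 2 mcg/kg/hr × 119.9 kg = 239.8 mcg/hr
Rate = 239.8 mcg/hr ÷ 9.185484 mcg/mL = 26.10641 mL/hr
Time remaining = 77.00846 mL ÷ 26.10641 mL/hr = 2.949791 hr

2.9 hours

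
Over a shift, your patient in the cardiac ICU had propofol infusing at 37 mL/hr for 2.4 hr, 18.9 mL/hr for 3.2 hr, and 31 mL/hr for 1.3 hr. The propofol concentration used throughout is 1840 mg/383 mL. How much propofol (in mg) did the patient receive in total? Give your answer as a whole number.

911 mg

Concentration = 1840 mg ÷ 383 mL = 4.804178 mg/mL
Stage 1: 37 mL/hr × 2.4 hr = 88.8 mL → 88.8 mL × 4.804178 mg/mL = 426.611 mg
Stage 2: 18.9 mL/hr × 3.2 hr = 60.48 mL → 60.48 mL × 4.804178 mg/mL = 290.5567 mg
Stage 3: 31 mL/hr × 1.3 hr = 40.3 mL → 40.3 mL × 4.804178 mg/mL = 193.6084 mg
Total = 426.611 + 290.5567 + 193.6084 = 910.776 mg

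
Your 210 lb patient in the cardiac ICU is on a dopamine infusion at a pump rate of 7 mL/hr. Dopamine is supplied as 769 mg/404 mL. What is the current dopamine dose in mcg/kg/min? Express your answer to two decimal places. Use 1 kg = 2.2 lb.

2.33 mcg/kg/min

Weight = 210 lb ÷ 2.2 lb/kg = 95.45455 kg
Concentration = 769 mg ÷ 404 mL = 1.903465 mg/mL = 1903.465 mcg/mL
Drug rate = 7 mL/hr × 1903.465 mcg/mL = 13324.26 mcg/hr
13324.26 mcg/hr ÷ 60 min/hr = 222.071 mcg/min
222.071 mcg/min ÷ 95.45455 kg = 2.326458 mcg/kg/min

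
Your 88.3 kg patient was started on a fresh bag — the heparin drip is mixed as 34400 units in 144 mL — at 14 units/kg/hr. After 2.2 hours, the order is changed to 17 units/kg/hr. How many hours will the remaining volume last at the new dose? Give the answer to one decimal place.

21.1 hours

Initial rate:
Dose = 14 units/kg/hr × 88.3 kg = 1236.2 units/hr
Concentration = 34400 units ÷ 144 mL = 238.8889 units/mL
Rate = 1236.2 units/hr ÷ 238.8889 units/mL = 5.174791 mL/hr
Volume infused so far = 5.174791 mL/hr × 2.2 hr = 11.38454 mL
Volume remaining = 144 − 11.38454 = 132.6155 mL
New rate:
Dose = 17 units/kg/hr × 88.3 kg = 1501.1 units/hr
Rate = 1501.1 units/hr ÷ 238.8889 units/mL = 6.283674 mL/hr
Time remaining = 132.6155 mL ÷ 6.283674 mL/hr = 21.10476 hr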